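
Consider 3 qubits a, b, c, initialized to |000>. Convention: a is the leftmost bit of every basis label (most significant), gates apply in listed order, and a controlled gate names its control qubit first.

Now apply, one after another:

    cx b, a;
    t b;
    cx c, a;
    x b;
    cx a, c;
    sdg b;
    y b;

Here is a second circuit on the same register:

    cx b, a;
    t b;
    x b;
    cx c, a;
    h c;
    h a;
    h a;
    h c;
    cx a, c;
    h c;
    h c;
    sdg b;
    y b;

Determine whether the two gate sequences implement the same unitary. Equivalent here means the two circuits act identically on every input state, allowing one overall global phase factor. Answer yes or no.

Yes, they are equivalent — the unitaries differ by at most a global phase.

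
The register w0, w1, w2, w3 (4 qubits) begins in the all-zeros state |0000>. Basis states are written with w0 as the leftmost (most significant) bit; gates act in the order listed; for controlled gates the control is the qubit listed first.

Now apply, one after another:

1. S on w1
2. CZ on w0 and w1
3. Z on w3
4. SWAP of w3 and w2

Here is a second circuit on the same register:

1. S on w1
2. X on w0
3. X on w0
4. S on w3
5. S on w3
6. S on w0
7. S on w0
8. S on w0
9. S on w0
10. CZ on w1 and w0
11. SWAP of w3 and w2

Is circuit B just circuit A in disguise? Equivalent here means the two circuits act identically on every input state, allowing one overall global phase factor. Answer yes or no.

Yes, they are equivalent — the unitaries differ by at most a global phase.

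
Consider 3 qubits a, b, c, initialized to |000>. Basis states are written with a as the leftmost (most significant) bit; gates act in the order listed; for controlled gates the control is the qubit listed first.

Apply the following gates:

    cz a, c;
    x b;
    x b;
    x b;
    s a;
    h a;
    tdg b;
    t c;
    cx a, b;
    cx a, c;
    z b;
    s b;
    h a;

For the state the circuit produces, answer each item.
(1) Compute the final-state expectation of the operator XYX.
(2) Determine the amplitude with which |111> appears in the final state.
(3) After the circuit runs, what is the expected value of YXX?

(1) In the final state, XYX has expectation 0.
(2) The amplitude on |111> is 0.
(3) In the final state, YXX has expectation -1.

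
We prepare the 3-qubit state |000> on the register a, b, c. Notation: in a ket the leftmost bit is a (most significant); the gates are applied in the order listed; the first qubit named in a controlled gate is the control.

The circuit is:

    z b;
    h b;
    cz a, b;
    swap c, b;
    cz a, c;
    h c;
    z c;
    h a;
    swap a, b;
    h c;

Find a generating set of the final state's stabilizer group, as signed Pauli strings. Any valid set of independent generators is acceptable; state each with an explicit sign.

One valid set of independent stabilizer generators is +IXI, +IIX, +ZII (any independent generating set of the same group is equally correct).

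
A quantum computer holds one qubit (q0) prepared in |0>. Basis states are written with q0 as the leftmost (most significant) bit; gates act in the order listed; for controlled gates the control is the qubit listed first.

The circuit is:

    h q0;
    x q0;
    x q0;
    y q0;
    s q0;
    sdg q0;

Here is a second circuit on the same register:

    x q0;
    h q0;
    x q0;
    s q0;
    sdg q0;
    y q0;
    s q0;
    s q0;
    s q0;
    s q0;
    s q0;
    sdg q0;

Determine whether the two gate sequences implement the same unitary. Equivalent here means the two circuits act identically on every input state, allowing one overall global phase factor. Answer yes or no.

No: there is an input state on which the two circuits produce genuinely different outputs (not merely differing by a phase).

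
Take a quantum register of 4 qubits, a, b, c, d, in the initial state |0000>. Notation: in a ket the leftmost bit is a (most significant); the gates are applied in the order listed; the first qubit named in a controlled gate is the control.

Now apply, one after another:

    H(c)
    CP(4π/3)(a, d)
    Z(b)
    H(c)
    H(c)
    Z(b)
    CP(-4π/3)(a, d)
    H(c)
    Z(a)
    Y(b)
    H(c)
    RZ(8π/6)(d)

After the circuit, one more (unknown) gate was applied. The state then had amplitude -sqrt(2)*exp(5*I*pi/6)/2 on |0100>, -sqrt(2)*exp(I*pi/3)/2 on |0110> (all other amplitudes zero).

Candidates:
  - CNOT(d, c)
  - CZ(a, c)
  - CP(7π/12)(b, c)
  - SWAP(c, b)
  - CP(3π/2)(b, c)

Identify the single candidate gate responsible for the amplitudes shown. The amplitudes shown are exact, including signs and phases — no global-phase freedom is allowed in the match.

The applied gate was CP(3π/2)(b, c).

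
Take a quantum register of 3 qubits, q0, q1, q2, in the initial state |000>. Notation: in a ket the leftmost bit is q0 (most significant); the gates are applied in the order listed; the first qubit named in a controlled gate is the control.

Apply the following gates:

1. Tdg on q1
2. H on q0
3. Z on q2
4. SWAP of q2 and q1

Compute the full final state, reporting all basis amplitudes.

After the circuit, the state carries amplitude sqrt(2)/2 on |000>, sqrt(2)/2 on |100>, and 0 on every other basis state.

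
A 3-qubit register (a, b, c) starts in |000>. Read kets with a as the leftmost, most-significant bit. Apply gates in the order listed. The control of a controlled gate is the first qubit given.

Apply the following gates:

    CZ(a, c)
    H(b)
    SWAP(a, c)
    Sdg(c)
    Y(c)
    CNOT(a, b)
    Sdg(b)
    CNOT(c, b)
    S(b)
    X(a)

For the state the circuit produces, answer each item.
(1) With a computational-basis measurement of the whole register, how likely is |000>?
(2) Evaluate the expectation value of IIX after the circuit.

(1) The probability of measuring |000> is 0.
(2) The expectation value of IIX is 0.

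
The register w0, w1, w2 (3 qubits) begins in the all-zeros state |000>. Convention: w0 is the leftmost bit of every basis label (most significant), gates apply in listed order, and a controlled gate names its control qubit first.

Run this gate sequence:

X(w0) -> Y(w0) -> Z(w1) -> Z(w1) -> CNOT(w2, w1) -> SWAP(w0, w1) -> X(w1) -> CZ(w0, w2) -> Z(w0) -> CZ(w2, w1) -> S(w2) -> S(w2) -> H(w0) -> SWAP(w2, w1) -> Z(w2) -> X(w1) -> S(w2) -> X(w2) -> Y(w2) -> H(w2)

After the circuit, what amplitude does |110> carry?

|110> carries amplitude -I/2 in the final state.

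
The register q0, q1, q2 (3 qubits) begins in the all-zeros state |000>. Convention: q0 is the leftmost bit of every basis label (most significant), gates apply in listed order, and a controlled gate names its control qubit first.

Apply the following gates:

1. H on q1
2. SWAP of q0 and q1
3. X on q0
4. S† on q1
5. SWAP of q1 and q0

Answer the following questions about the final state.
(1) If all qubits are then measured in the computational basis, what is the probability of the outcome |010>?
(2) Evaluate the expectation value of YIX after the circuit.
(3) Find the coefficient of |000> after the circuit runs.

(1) A full measurement returns |010> with probability 1/2.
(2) The observable YIX averages to 0.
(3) The final state's coefficient on |000> equals sqrt(2)/2.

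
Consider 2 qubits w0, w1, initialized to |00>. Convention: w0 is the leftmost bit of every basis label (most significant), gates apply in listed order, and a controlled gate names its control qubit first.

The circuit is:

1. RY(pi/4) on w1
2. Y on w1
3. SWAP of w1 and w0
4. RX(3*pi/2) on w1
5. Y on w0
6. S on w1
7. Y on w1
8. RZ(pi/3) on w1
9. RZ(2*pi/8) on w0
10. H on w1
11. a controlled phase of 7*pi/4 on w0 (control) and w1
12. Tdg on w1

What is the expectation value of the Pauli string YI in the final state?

In the final state, YI has expectation 3/8.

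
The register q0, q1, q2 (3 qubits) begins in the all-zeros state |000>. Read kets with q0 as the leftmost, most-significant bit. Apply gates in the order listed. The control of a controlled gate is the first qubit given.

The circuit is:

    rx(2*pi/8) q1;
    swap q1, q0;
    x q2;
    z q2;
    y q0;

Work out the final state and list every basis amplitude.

After the circuit, the state carries amplitude sqrt(2 - sqrt(2))/2 on |001>, -I*sqrt(sqrt(2) + 2)/2 on |101>, and 0 on every other basis state.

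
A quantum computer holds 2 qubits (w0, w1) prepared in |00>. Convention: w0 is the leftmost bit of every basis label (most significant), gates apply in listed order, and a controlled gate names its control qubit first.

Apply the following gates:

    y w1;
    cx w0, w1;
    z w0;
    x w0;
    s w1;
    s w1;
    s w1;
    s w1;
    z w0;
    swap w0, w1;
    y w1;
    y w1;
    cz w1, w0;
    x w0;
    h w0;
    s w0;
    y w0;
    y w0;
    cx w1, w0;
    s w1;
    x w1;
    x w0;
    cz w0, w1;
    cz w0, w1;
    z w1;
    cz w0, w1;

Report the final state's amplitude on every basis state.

The final amplitudes are -sqrt(2)/2 on |00>, 0 on |01>, -sqrt(2)*I/2 on |10>, 0 on |11>. Key observation: gates 5-8 undo each other exactly, leaving only the rest of the circuit to track.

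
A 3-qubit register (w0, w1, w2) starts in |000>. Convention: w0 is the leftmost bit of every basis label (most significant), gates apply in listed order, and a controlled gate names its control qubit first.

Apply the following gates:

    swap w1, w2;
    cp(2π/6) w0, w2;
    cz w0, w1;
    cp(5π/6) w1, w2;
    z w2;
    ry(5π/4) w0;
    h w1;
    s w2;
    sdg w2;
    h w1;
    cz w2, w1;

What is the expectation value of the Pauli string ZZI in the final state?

The observable ZZI averages to -sqrt(2)/2.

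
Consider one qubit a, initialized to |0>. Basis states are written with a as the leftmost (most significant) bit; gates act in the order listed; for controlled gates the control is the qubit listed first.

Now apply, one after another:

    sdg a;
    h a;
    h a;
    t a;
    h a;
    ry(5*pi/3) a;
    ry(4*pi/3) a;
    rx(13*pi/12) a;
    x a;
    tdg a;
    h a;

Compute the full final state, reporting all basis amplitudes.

The resulting statevector has amplitude -sqrt(6 - 3*sqrt(2))/8 + sqrt(sqrt(2) + 2)/8 - I*sqrt(3*sqrt(2) + 6)/8 - sqrt(6 - 3*sqrt(2))*exp(3*I*pi/4)/8 - I*sqrt(2 - sqrt(2))/8 + sqrt(2 - sqrt(2))*exp(I*pi/4)/8 + sqrt(sqrt(2) + 2)*exp(3*I*pi/4)/8 + sqrt(3*sqrt(2) + 6)*exp(I*pi/4)/8 on |0>, -sqrt(6 - 3*sqrt(2))/8 + sqrt(sqrt(2) + 2)/8 - I*sqrt(3*sqrt(2) + 6)/8 - sqrt(3*sqrt(2) + 6)*exp(I*pi/4)/8 - sqrt(sqrt(2) + 2)*exp(3*I*pi/4)/8 - I*sqrt(2 - sqrt(2))/8 - sqrt(2 - sqrt(2))*exp(I*pi/4)/8 + sqrt(6 - 3*sqrt(2))*exp(3*I*pi/4)/8 on |1>. Key observation: steps 2-3 multiply out to the identity, so the circuit reduces to the remaining gates.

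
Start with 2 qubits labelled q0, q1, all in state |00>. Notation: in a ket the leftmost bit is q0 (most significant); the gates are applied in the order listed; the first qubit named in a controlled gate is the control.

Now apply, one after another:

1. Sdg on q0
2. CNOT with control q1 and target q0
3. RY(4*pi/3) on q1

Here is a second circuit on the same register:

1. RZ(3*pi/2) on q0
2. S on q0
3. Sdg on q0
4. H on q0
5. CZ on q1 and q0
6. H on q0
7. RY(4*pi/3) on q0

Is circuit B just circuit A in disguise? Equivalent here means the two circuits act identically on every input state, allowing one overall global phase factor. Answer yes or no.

No, they are not equivalent — no single phase factor reconciles the two unitaries.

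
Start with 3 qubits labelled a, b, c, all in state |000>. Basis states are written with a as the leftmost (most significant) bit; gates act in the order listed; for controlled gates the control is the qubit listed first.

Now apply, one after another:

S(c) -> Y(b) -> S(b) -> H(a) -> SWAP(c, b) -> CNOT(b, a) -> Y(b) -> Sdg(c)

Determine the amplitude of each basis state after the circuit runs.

After the circuit, the state carries amplitude -sqrt(2)/2 on |011>, -sqrt(2)/2 on |111>, and 0 on every other basis state.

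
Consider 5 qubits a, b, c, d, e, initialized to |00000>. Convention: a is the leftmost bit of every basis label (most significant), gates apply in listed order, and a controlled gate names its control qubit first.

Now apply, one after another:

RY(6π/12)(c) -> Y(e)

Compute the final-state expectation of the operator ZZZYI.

The expectation value of ZZZYI is 0.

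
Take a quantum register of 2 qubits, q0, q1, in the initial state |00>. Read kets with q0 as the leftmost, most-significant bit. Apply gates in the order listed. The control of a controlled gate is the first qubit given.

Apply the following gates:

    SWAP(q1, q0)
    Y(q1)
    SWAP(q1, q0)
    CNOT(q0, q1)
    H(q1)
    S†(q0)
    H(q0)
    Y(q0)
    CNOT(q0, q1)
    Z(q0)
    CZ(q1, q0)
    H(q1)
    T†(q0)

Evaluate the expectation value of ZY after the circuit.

The observable ZY averages to 0.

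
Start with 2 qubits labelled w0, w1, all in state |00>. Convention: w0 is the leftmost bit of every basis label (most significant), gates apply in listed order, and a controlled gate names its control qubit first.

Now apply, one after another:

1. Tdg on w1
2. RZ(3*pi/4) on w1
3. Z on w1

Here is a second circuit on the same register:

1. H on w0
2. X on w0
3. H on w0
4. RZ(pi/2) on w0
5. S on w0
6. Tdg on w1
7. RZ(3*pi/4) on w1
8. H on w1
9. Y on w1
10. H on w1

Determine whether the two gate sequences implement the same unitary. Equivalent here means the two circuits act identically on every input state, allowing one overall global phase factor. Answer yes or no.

No: there is an input state on which the two circuits produce genuinely different outputs (not merely differing by a phase).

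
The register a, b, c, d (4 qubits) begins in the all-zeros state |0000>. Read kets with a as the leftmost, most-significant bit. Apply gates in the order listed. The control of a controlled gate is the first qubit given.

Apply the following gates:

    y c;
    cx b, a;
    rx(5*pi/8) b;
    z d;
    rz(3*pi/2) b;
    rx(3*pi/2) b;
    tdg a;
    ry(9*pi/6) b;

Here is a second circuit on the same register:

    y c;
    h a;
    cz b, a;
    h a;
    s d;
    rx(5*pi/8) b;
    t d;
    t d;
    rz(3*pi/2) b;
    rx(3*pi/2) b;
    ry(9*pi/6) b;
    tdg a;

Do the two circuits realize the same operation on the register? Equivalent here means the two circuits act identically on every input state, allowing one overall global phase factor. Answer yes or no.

Yes: on every input state the two circuits agree up to one overall phase factor.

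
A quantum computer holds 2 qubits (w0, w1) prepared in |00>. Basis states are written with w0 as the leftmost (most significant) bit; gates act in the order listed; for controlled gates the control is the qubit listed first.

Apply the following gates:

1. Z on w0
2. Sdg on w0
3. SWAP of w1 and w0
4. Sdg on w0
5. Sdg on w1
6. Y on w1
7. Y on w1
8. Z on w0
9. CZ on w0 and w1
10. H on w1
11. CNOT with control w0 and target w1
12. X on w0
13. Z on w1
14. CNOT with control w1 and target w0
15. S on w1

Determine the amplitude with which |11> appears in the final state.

The amplitude on |11> is 0.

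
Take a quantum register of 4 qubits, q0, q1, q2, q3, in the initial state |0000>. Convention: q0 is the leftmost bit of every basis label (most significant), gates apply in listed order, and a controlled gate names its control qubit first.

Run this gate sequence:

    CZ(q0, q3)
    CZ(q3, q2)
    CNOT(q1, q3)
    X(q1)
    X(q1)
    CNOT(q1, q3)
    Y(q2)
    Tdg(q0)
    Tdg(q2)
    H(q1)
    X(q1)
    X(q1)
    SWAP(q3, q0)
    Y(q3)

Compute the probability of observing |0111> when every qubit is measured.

Outcome |0111> occurs with probability 1/2. Key observation: gates 3-6 undo each other exactly, leaving only the rest of the circuit to track.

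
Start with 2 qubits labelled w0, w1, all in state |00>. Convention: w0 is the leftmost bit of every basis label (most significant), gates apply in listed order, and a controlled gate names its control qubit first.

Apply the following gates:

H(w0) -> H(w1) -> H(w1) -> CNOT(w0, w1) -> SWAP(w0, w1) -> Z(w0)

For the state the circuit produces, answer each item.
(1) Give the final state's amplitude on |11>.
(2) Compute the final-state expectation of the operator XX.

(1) The final state's coefficient on |11> equals -sqrt(2)/2.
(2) The observable XX averages to -1.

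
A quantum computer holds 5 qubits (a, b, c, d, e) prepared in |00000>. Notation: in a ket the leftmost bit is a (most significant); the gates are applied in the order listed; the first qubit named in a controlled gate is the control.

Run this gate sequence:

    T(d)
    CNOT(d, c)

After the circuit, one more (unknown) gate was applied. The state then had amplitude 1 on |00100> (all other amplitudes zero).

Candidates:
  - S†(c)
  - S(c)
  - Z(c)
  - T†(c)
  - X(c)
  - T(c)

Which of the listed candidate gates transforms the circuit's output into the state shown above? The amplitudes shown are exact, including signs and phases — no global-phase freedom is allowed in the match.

The unique candidate consistent with the amplitudes is X(c).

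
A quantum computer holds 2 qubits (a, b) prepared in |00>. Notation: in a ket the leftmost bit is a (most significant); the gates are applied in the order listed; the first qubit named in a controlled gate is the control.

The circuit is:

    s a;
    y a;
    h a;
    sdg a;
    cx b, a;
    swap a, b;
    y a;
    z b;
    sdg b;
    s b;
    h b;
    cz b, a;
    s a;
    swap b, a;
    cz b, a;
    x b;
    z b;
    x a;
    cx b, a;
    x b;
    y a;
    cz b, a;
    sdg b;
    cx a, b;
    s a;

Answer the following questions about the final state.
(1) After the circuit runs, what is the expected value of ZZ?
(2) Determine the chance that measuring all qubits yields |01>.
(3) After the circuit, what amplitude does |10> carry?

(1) In the final state, ZZ has expectation -1.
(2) The probability of measuring |01> is 1/2.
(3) The amplitude on |10> is -1/2 - I/2.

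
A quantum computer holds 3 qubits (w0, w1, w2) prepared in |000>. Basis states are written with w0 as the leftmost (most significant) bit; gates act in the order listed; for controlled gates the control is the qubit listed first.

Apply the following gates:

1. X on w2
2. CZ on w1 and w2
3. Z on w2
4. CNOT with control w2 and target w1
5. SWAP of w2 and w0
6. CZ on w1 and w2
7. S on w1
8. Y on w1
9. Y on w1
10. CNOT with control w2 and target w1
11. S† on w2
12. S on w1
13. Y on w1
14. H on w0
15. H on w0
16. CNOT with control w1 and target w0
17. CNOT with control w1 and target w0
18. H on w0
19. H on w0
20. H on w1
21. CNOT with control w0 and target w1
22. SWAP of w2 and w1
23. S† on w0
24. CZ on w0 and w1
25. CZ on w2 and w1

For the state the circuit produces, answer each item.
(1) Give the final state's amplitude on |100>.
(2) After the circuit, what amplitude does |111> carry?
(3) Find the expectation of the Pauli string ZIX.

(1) The amplitude on |100> is -sqrt(2)/2.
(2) The final state's coefficient on |111> equals 0.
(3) The observable ZIX averages to -1.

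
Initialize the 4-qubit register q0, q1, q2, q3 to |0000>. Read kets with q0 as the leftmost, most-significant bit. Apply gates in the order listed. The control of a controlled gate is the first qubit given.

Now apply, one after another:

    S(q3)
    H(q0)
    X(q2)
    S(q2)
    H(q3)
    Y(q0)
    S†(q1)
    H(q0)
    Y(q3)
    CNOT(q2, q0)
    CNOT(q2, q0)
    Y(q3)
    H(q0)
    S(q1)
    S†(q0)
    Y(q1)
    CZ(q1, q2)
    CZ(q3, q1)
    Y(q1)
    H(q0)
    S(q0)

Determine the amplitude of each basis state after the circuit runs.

After the circuit, the state carries amplitude sqrt(2)*(-1 - I)/4 on |0010>, sqrt(2)*(1 + I)/4 on |0011>, sqrt(2)*(-1 - I)/4 on |1010>, sqrt(2)*(1 + I)/4 on |1011>, and 0 on every other basis state. Key observation: steps 7-14 multiply out to the identity, so the circuit reduces to the remaining gates.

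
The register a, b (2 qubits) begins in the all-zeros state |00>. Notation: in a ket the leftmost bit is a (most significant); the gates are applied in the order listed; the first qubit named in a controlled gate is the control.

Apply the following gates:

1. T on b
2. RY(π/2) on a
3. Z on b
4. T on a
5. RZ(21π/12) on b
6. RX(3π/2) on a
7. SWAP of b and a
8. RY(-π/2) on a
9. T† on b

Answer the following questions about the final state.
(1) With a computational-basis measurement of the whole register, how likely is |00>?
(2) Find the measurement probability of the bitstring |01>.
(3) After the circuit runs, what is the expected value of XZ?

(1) The probability of measuring |00> is 1/4 - sqrt(2)/8.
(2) The probability of measuring |01> is sqrt(2)/8 + 1/4.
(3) The observable XZ averages to sqrt(2)/2.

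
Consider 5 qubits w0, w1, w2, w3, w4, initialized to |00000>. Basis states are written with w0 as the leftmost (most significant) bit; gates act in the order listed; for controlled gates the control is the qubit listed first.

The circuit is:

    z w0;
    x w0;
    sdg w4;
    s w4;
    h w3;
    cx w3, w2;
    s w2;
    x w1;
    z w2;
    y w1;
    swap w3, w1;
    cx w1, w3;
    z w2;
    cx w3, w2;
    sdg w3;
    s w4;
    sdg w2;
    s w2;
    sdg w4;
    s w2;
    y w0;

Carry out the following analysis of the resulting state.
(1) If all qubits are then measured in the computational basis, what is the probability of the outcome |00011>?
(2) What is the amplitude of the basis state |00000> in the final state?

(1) The probability of measuring |00011> is 0. Key observation: steps 16-19 multiply out to the identity, so the circuit reduces to the remaining gates.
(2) The final state's coefficient on |00000> equals -sqrt(2)/2.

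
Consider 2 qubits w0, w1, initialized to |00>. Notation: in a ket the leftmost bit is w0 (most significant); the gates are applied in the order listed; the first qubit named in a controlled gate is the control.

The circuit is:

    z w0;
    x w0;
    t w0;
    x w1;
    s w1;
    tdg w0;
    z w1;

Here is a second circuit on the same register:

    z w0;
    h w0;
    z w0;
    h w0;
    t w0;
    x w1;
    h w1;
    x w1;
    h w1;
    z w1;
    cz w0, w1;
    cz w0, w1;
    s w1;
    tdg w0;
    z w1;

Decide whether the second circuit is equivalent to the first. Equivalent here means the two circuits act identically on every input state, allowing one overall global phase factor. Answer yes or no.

Yes — the two circuits implement the same unitary up to a global phase.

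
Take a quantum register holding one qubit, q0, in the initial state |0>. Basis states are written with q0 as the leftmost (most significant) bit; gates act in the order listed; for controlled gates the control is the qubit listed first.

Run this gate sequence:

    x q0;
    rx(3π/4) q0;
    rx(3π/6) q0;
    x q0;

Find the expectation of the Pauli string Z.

The observable Z averages to -sqrt(2)/2.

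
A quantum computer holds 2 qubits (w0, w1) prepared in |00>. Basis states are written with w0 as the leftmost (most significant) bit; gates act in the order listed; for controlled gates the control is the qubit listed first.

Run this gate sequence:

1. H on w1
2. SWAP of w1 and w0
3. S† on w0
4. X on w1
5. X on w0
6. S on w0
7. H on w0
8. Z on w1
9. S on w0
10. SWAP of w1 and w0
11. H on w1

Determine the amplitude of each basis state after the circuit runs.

After the circuit, the state carries amplitude 0 on |00>, 0 on |01>, -sqrt(2)/2 on |10>, sqrt(2)/2 on |11>.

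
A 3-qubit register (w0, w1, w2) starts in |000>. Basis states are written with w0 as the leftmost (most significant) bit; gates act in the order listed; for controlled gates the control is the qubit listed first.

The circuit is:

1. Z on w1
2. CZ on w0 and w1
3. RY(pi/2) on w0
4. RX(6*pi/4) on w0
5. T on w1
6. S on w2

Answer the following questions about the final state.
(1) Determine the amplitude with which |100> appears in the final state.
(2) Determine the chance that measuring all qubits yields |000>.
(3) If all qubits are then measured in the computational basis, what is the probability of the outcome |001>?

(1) |100> carries amplitude -1/2 - I/2 in the final state.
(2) Outcome |000> occurs with probability 1/2.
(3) Outcome |001> occurs with probability 0.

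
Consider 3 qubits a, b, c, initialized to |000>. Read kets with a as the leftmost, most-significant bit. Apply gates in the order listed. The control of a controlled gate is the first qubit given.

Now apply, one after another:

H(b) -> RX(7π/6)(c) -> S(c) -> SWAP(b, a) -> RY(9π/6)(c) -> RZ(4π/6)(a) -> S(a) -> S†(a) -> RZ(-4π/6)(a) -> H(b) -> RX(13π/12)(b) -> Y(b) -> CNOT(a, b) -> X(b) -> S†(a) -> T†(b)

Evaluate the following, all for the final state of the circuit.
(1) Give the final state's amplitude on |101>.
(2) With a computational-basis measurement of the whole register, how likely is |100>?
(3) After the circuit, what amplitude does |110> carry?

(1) The amplitude on |101> is -sqrt(3*sqrt(2) + 6)/16 + 3*sqrt(2 - sqrt(2))/16 - 3*I*sqrt(sqrt(2) + 2)/16 - I*sqrt(6 - 3*sqrt(2))/16.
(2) A full measurement returns |100> with probability 1/16.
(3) The final state's coefficient on |110> equals -sqrt(sqrt(2) + 2)*exp(3*I*pi/4)/16 + sqrt(2 - sqrt(2))*exp(I*pi/4)/16 + sqrt(6 - 3*sqrt(2))*exp(3*I*pi/4)/16 + sqrt(3*sqrt(2) + 6)*exp(I*pi/4)/16.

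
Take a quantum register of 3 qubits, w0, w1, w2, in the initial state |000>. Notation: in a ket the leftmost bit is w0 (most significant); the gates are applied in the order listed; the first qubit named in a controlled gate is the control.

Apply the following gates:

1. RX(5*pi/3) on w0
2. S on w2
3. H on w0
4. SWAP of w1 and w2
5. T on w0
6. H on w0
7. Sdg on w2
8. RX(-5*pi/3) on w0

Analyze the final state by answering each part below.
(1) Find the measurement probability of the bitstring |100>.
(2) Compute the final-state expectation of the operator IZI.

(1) Outcome |100> occurs with probability 1/2 - sqrt(2)/4.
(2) The expectation value of IZI is 1.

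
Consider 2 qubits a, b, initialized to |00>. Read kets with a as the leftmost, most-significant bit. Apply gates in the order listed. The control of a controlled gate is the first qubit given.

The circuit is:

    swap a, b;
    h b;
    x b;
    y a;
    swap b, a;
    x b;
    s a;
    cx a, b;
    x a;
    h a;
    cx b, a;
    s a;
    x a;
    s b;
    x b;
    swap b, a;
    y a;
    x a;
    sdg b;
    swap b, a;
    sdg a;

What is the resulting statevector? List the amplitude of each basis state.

The resulting statevector has amplitude I/2 on |00>, -I/2 on |01>, -1/2 on |10>, -1/2 on |11>.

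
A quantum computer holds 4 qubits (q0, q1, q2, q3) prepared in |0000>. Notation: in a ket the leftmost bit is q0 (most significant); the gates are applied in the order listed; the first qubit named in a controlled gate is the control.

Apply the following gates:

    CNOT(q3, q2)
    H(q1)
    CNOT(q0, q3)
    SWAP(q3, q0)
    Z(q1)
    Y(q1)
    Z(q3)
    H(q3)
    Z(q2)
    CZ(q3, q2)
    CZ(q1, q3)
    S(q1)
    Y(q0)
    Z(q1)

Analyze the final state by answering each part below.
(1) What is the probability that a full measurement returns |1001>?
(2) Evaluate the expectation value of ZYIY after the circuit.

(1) Outcome |1001> occurs with probability 1/4.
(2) In the final state, ZYIY has expectation 0.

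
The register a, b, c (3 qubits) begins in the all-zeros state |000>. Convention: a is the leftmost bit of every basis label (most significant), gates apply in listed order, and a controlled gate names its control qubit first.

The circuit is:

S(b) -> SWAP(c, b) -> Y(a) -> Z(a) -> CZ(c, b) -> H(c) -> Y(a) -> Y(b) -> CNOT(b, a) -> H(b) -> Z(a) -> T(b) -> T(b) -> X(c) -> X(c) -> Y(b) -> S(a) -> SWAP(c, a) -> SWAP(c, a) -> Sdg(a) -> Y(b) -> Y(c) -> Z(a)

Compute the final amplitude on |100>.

The amplitude on |100> is -1/2. Key observation: gates 17-20 undo each other exactly, leaving only the rest of the circuit to track.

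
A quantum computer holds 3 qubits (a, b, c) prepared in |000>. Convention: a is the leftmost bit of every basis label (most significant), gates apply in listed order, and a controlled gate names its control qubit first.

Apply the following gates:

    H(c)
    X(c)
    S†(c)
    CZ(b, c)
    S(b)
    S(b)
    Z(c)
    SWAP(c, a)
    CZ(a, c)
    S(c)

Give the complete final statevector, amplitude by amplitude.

The final amplitudes are sqrt(2)/2 on |000>, sqrt(2)*I/2 on |100>, and 0 on every other basis state.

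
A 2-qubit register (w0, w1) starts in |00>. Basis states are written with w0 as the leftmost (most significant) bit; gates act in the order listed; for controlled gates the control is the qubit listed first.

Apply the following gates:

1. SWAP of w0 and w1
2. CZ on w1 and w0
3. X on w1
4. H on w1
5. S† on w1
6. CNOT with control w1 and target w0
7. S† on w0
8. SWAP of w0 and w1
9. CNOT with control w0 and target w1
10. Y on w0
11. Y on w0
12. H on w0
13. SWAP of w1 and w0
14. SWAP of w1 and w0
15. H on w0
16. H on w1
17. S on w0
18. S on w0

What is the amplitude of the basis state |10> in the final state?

The final state's coefficient on |10> equals -1/2. Key observation: gates 12-15 undo each other exactly, leaving only the rest of the circuit to track.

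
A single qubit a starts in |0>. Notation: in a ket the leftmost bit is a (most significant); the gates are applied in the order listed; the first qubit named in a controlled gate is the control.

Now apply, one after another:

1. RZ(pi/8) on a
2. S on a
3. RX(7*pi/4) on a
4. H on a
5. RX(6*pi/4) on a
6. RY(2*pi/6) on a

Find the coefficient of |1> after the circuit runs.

|1> carries amplitude -sqrt(3)*I*sqrt(1/2 - sqrt(2)/4)*exp(-I*pi/16)/4 + sqrt(3)*sqrt(sqrt(2)/4 + 1/2)*exp(-I*pi/16)/4 + sqrt(sqrt(2)/4 + 1/2)*exp(-I*pi/16)/4 + sqrt(1/2 - sqrt(2)/4)*exp(-I*pi/16)/4 - sqrt(3)*sqrt(1/2 - sqrt(2)/4)*exp(-I*pi/16)/4 + I*sqrt(1/2 - sqrt(2)/4)*exp(-I*pi/16)/4 + I*sqrt(sqrt(2)/4 + 1/2)*exp(-I*pi/16)/4 + sqrt(3)*I*sqrt(sqrt(2)/4 + 1/2)*exp(-I*pi/16)/4 in the final state.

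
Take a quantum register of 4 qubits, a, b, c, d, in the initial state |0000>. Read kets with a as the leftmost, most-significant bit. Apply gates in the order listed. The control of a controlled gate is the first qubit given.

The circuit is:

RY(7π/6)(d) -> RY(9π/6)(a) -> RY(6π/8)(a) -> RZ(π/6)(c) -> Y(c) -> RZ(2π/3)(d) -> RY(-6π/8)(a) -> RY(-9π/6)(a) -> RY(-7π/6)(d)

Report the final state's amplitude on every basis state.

The final amplitudes are (-2*I + sqrt(3)*I + (sqrt(3) + 2)*exp(I*pi/6))*exp(7*I*pi/12)/4 on |0010>, -exp(3*I*pi/4)/4 + exp(I*pi/12)/4 on |0011>, and 0 on every other basis state.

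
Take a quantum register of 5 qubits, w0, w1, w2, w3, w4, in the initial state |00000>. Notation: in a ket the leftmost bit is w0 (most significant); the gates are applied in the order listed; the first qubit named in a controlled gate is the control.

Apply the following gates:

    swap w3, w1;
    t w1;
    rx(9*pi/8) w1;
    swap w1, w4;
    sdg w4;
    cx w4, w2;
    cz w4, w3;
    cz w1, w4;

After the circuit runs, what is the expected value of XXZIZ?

The observable XXZIZ averages to 0.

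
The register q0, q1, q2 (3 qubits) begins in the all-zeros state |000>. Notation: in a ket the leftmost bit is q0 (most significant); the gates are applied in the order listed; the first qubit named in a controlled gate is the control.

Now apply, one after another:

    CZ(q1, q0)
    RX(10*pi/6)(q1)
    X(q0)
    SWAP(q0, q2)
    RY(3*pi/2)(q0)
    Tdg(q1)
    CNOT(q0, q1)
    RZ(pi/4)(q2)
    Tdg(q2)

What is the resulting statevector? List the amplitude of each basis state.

After the circuit, the state carries amplitude 0 on |000>, -sqrt(6)*exp(7*I*pi/8)/4 on |001>, 0 on |010>, sqrt(2)*exp(I*pi/8)/4 on |011>, 0 on |100>, -sqrt(2)*exp(I*pi/8)/4 on |101>, 0 on |110>, sqrt(6)*exp(7*I*pi/8)/4 on |111>.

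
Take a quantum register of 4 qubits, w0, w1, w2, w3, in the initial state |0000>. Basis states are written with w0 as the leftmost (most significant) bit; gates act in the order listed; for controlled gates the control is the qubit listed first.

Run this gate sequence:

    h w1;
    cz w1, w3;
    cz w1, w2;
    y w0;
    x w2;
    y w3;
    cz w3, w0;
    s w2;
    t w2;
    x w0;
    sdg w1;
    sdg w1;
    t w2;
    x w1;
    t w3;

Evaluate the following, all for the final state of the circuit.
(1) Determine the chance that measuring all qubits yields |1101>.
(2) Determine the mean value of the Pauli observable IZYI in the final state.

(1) Outcome |1101> occurs with probability 0.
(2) In the final state, IZYI has expectation 0.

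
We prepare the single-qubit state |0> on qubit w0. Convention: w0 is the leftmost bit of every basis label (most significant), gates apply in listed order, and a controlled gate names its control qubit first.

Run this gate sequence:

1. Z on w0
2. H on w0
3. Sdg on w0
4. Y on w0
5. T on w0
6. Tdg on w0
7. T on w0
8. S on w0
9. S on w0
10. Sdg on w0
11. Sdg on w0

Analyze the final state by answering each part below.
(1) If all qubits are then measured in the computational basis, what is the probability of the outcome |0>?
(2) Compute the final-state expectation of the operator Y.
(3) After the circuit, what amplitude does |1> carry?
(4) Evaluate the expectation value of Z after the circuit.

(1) A full measurement returns |0> with probability 1/2. Key observation: steps 8-11 multiply out to the identity, so the circuit reduces to the remaining gates.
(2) In the final state, Y has expectation -sqrt(2)/2.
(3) |1> carries amplitude sqrt(2)*exp(3*I*pi/4)/2 in the final state.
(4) In the final state, Z has expectation 0.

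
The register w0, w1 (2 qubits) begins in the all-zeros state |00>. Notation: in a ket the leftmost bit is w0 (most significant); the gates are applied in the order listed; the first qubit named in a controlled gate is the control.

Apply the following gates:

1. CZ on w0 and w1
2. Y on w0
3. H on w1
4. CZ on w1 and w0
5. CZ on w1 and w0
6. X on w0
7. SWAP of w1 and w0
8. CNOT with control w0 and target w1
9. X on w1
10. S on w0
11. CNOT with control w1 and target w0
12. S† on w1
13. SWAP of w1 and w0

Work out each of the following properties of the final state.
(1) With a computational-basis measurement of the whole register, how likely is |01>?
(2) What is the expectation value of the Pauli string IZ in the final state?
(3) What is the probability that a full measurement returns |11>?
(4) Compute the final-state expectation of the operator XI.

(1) The probability of measuring |01> is 1/2. Key observation: the block from step 4 through step 5 cancels to the identity and can be dropped.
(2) The observable IZ averages to -1.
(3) A full measurement returns |11> with probability 1/2.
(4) The expectation value of XI is -1.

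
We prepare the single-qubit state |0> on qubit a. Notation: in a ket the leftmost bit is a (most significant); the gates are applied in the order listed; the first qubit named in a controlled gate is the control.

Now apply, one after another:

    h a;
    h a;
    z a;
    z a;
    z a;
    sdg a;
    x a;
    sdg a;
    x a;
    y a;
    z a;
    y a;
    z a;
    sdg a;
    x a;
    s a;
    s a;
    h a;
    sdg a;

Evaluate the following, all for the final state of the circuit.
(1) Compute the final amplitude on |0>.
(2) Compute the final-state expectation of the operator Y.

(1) The amplitude on |0> is -sqrt(2)*I/2.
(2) The observable Y averages to 1.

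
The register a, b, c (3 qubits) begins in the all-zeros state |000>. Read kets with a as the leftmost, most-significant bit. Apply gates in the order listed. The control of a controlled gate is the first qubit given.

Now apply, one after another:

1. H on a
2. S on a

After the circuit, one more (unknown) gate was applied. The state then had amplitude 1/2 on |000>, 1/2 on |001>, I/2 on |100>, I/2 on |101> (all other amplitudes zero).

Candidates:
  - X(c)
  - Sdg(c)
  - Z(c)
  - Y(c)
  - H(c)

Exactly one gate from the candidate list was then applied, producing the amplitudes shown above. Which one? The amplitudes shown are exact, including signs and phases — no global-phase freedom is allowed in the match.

The unique candidate consistent with the amplitudes is H(c).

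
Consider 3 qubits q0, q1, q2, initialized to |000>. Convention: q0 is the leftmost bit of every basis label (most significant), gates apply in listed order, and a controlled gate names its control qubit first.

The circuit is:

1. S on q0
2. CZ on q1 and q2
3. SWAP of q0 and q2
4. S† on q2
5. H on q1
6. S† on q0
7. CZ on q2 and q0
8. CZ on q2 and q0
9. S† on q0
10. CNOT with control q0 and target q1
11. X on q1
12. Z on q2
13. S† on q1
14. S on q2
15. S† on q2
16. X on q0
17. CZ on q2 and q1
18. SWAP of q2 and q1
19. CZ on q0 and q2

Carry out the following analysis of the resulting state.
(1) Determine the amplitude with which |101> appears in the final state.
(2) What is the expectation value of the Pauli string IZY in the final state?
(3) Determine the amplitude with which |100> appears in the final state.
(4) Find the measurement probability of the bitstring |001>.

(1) |101> carries amplitude sqrt(2)*I/2 in the final state. Key observation: the block from step 7 through step 8 cancels to the identity and can be dropped.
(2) In the final state, IZY has expectation 1.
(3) The final state's coefficient on |100> equals sqrt(2)/2.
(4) The probability of measuring |001> is 0.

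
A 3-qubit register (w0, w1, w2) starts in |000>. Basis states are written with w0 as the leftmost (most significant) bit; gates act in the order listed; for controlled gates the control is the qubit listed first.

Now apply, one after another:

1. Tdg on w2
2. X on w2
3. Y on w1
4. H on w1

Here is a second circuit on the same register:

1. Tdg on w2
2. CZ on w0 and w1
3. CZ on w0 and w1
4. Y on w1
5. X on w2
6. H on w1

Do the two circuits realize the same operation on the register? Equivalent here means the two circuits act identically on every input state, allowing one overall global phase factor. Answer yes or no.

Yes — the two circuits implement the same unitary up to a global phase.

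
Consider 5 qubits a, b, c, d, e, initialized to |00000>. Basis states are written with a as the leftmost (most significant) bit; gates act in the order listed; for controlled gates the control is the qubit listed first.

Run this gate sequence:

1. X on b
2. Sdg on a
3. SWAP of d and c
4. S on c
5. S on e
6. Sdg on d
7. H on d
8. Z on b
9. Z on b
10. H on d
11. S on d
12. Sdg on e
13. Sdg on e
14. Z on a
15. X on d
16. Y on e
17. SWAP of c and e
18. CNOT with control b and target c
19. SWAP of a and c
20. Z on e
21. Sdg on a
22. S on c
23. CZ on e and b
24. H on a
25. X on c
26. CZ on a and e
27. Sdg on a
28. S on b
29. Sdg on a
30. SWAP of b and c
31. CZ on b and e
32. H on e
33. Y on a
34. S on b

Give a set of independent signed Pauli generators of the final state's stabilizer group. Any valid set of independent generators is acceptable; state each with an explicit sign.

One valid set of independent stabilizer generators is +XIIII, +IIIIX, -IZIII, -IIZII, -IIIZI (any independent generating set of the same group is equally correct). Key observation: gates 5-12 undo each other exactly, leaving only the rest of the circuit to track.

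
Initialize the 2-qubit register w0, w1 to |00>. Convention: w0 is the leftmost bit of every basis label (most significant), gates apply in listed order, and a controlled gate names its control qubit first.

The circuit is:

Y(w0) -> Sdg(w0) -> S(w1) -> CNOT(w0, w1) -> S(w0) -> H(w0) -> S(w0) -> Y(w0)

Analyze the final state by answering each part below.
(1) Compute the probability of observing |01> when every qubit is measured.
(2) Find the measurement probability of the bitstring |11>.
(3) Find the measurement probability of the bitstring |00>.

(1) A full measurement returns |01> with probability 1/2.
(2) The probability of measuring |11> is 1/2.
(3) A full measurement returns |00> with probability 0.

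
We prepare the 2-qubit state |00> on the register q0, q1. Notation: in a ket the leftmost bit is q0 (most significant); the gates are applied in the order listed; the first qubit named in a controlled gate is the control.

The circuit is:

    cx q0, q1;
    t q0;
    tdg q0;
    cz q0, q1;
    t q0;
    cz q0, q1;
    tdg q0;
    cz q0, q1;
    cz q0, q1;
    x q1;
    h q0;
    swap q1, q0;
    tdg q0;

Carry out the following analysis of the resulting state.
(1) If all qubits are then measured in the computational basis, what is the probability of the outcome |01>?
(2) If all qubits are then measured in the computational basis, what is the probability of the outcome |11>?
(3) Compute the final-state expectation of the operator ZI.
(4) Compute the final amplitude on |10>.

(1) A full measurement returns |01> with probability 0.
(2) A full measurement returns |11> with probability 1/2.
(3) The observable ZI averages to -1.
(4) The final state's coefficient on |10> equals -sqrt(2)*exp(3*I*pi/4)/2.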